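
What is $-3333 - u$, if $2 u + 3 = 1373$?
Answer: $-4018$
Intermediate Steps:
$u = 685$ ($u = - \frac{3}{2} + \frac{1}{2} \cdot 1373 = - \frac{3}{2} + \frac{1373}{2} = 685$)
$-3333 - u = -3333 - 685 = -4018$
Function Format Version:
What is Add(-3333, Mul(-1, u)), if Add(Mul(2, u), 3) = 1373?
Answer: -4018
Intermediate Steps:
u = 685 (u = Add(Rational(-3, 2), Mul(Rational(1, 2), 1373)) = Add(Rational(-3, 2), Rational(1373, 2)) = 685)
Add(-3333, Mul(-1, u)) = Add(-3333, Mul(-1, 685)) = Add(-3333, -685) = -4018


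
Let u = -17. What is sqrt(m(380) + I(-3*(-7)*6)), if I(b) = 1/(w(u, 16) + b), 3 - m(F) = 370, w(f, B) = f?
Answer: I*sqrt(4360218)/109 ≈ 19.157*I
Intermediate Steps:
m(F) = -367 (m(F) = 3 - 1*370 = 3 - 370 = -367)
I(b) = 1/(-17 + b)
sqrt(m(380) + I(-3*(-7)*6)) = sqrt(-367 + 1/(-17 - 3*(-7)*6)) = sqrt(-367 + 1/(-17 + 21*6)) = sqrt(-367 + 1/(-17 + 126)) = sqrt(-367 + 1/109) = sqrt(-40002/109) = I*sqrt(4360218)/109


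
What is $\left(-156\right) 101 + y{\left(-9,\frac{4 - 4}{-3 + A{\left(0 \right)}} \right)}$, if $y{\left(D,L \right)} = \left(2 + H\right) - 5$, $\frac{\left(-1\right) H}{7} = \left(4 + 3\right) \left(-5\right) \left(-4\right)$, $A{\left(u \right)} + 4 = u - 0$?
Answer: $-16739$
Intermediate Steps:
$A{\left(u \right)} = -4 + u$ ($A{\left(u \right)} = -4 + \left(u - 0\right) = -4 + \left(u + 0\right) = -4 + u$)
$H = -980$ ($H = - 7 \left(4 + 3\right) \left(-5\right) \left(-4\right) = - 7 \cdot 7 \left(-5\right) \left(-4\right) = - 7 \left(\left(-35\right) \left(-4\right)\right) = \left(-7\right) 140 = -980$)
$y{\left(D,L \right)} = -983$ ($y{\left(D,L \right)} = \left(2 - 980\right) - 5 = -978 - 5 = -983$)
$\left(-156\right) 101 + y{\left(-9,\frac{4 - 4}{-3 + A{\left(0 \right)}} \right)} = \left(-156\right) 101 - 983 = -15756 - 983 = -16739$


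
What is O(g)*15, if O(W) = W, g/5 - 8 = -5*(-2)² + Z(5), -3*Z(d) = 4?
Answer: -1000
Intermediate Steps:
Z(d) = -4/3 (Z(d) = -⅓*4 = -4/3)
g = -200/3 (g = 40 + 5*(-5*(-2)² - 4/3) = 40 + 5*(-5*4 - 4/3) = 40 + 5*(-20 - 4/3) = 40 + 5*(-64/3) = 40 - 320/3 = -200/3 ≈ -66.667)
O(g)*15 = -200/3*15 = -1000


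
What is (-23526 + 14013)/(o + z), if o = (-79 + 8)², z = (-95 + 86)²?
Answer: -9513/5122 ≈ -1.8573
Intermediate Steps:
z = 81 (z = (-9)² = 81)
o = 5041 (o = (-71)² = 5041)
(-23526 + 14013)/(o + z) = (-23526 + 14013)/(5041 + 81) = -9513/5122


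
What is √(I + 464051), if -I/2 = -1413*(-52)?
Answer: √317099 ≈ 563.12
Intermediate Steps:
I = -146952 (I = -(-2826)*(-52) = -2*73476 = -146952)
√(I + 464051) = √(-146952 + 464051) = √317099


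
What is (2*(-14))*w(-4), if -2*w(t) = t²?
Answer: 224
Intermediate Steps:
w(t) = -t²/2
(2*(-14))*w(-4) = (2*(-14))*(-½*(-4)²) = -(-14)*16 = -28*(-8) = 224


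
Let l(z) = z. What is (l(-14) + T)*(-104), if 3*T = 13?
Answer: 3016/3 ≈ 1005.3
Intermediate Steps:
T = 13/3 (T = (⅓)*13 = 13/3 ≈ 4.3333)
(l(-14) + T)*(-104) = (-14 + 13/3)*(-104) = -29/3*(-104) = 3016/3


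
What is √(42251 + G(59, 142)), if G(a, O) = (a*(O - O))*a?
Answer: √42251 ≈ 205.55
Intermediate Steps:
G(a, O) = 0 (G(a, O) = (a*0)*a = 0*a = 0)
√(42251 + G(59, 142)) = √(42251 + 0) = √42251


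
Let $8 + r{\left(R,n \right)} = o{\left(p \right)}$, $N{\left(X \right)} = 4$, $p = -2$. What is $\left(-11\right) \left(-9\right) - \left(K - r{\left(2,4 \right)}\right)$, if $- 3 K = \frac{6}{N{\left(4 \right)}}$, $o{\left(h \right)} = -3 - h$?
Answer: $\frac{181}{2} \approx 90.5$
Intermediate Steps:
$r{\left(R,n \right)} = -9$ ($r{\left(R,n \right)} = -8 - 1 = -9$)
$K = - \frac{1}{2}$ ($K = - \frac{6 \cdot \frac{1}{4}}{3} = \left(- \frac{1}{3}\right) \frac{3}{2} = - \frac{1}{2} \approx -0.5$)
$\left(-11\right) \left(-9\right) - \left(K - r{\left(2,4 \right)}\right) = \left(-11\right) \left(-9\right) - \frac{17}{2} = 99 + \left(-9 + \frac{1}{2}\right) = 99 - \frac{17}{2} = \frac{181}{2}$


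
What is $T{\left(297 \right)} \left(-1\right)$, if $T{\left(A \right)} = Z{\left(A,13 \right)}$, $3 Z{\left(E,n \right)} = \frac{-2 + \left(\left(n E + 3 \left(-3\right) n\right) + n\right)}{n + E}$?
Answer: $- \frac{751}{186} \approx -4.0376$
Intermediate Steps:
$Z{\left(E,n \right)} = \frac{-2 - 8 n + E n}{3 \left(E + n\right)}$ ($Z{\left(E,n \right)} = \frac{\left(-2 + \left(\left(n E + 3 \left(-3\right) n\right) + n\right)\right) \frac{1}{n + E}}{3} = \frac{\left(-2 + \left(\left(E n - 9 n\right) + n\right)\right) \frac{1}{E + n}}{3} = \frac{\left(-2 + \left(\left(- 9 n + E n\right) + n\right)\right) \frac{1}{E + n}}{3} = \frac{\left(-2 + \left(- 8 n + E n\right)\right) \frac{1}{E + n}}{3} = \frac{\left(-2 - 8 n + E n\right) \frac{1}{E + n}}{3} = \frac{\frac{1}{E + n} \left(-2 - 8 n + E n\right)}{3} = \frac{-2 - 8 n + E n}{3 \left(E + n\right)}$)
$T{\left(A \right)} = \frac{-106 + 13 A}{3 \left(13 + A\right)}$ ($T{\left(A \right)} = \frac{-2 - 104 + A 13}{3 \left(A + 13\right)} = \frac{-2 - 104 + 13 A}{3 \left(13 + A\right)} = \frac{-106 + 13 A}{3 \left(13 + A\right)}$)
$T{\left(297 \right)} \left(-1\right) = \frac{-106 + 13 \cdot 297}{3 \left(13 + 297\right)} \left(-1\right) = \frac{-106 + 3861}{3 \cdot 310} \left(-1\right) = \frac{1}{3} \cdot \frac{1}{310} \cdot 3755 \left(-1\right) = \frac{751}{186} \left(-1\right) = - \frac{751}{186}$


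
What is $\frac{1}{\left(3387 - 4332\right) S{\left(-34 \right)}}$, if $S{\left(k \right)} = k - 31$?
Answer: $\frac{1}{61425} \approx 1.628 \cdot 10^{-5}$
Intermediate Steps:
$S{\left(k \right)} = -31 + k$ ($S{\left(k \right)} = k - 31 = -31 + k$)
$\frac{1}{\left(3387 - 4332\right) S{\left(-34 \right)}} = \frac{1}{\left(3387 - 4332\right) \left(-31 - 34\right)} = \frac{1}{\left(-945\right) \left(-65\right)} = \left(- \frac{1}{945}\right) \left(- \frac{1}{65}\right) = \frac{1}{61425}$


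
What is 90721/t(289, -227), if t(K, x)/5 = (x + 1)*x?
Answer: 90721/256510 ≈ 0.35367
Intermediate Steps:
t(K, x) = 5*x*(1 + x) (t(K, x) = 5*((x + 1)*x) = 5*((1 + x)*x) = 5*(x*(1 + x)) = 5*x*(1 + x))
90721/t(289, -227) = 90721/((5*(-227)*(1 - 227))) = 90721/((5*(-227)*(-226))) = 90721/256510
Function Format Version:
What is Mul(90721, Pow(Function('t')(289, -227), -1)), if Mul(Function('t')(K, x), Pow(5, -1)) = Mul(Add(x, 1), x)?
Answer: Rational(90721, 256510) ≈ 0.35367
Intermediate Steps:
Function('t')(K, x) = Mul(5, x, Add(1, x)) (Function('t')(K, x) = Mul(5, Mul(Add(x, 1), x)) = Mul(5, Mul(Add(1, x), x)) = Mul(5, Mul(x, Add(1, x))) = Mul(5, x, Add(1, x)))
Mul(90721, Pow(Function('t')(289, -227), -1)) = Mul(90721, Pow(Mul(5, -227, Add(1, -227)), -1)) = Mul(90721, Pow(Mul(5, -227, -226), -1)) = Mul(90721, Pow(256510, -1)) = Mul(90721, Rational(1, 256510)) = Rational(90721, 256510)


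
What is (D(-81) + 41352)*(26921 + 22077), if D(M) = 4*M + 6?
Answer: 2010583932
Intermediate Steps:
D(M) = 6 + 4*M
(D(-81) + 41352)*(26921 + 22077) = ((6 + 4*(-81)) + 41352)*(26921 + 22077) = ((6 - 324) + 41352)*48998 = (-318 + 41352)*48998 = 41034*48998 = 2010583932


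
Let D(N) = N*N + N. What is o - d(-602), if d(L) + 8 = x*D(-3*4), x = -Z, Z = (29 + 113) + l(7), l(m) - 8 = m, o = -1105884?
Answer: -1085152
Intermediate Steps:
l(m) = 8 + m
Z = 157 (Z = (29 + 113) + (8 + 7) = 142 + 15 = 157)
D(N) = N + N² (D(N) = N² + N = N + N²)
x = -157 (x = -1*157 = -157)
d(L) = -20732 (d(L) = -8 - 157*(-3*4)*(1 - 3*4) = -8 - (-1884)*(1 - 12) = -8 - (-1884)*(-11) = -8 - 157*132 = -8 - 20724 = -20732)
o - d(-602) = -1105884 - 1*(-20732) = -1105884 + 20732 = -1085152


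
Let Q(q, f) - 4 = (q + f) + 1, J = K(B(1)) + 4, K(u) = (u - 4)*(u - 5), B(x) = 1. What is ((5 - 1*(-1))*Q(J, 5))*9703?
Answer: 1513668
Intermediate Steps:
K(u) = (-5 + u)*(-4 + u) (K(u) = (-4 + u)*(-5 + u) = (-5 + u)*(-4 + u))
J = 16 (J = (20 + 1² - 9*1) + 4 = (20 + 1 - 9) + 4 = 12 + 4 = 16)
Q(q, f) = 5 + f + q (Q(q, f) = 4 + ((q + f) + 1) = 4 + ((f + q) + 1) = 4 + (1 + f + q) = 5 + f + q)
((5 - 1*(-1))*Q(J, 5))*9703 = ((5 - 1*(-1))*(5 + 5 + 16))*9703 = ((5 + 1)*26)*9703 = (6*26)*9703 = 156*9703 = 1513668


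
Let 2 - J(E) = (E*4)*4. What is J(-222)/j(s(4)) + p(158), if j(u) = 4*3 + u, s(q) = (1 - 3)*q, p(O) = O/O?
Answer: 1779/2 ≈ 889.50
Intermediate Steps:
J(E) = 2 - 16*E (J(E) = 2 - E*4*4 = 2 - 4*E*4 = 2 - 16*E)
p(O) = 1
s(q) = -2*q
j(u) = 12 + u
J(-222)/j(s(4)) + p(158) = (2 - 16*(-222))/(12 - 2*4) + 1 = (2 + 3552)/(12 - 8) + 1 = 3554/4 + 1 = 3554*(¼) + 1 = 1777/2 + 1 = 1779/2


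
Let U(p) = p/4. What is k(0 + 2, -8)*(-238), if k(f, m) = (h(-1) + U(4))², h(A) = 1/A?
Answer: 0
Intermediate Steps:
U(p) = p/4 (U(p) = p*(¼) = p/4)
k(f, m) = 0 (k(f, m) = (1/(-1) + (¼)*4)² = (-1 + 1)² = 0² = 0)
k(0 + 2, -8)*(-238) = 0*(-238) = 0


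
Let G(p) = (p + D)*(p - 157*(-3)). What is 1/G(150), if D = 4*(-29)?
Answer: 1/21114 ≈ 4.7362e-5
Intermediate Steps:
D = -116
G(p) = (-116 + p)*(471 + p) (G(p) = (p - 116)*(p - 157*(-3)) = (-116 + p)*(p + 471) = (-116 + p)*(471 + p))
1/G(150) = 1/(-54636 + 150² + 355*150) = 1/(-54636 + 22500 + 53250) = 1/21114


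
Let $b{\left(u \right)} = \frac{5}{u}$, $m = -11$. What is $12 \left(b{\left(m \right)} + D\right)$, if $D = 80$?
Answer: $\frac{10500}{11} \approx 954.54$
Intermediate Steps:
$12 \left(b{\left(m \right)} + D\right) = 12 \left(\frac{5}{-11} + 80\right) = 12 \left(5 \left(- \frac{1}{11}\right) + 80\right) = 12 \left(- \frac{5}{11} + 80\right) = 12 \cdot \frac{875}{11} = \frac{10500}{11}$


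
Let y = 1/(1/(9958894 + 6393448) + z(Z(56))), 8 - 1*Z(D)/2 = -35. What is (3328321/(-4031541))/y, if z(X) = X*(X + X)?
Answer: -805067073768279665/65925137219022 ≈ -12212.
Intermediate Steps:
Z(D) = 86 (Z(D) = 16 - 2*(-35) = 16 + 70 = 86)
z(X) = 2*X² (z(X) = X*(2*X) = 2*X²)
y = 16352342/241883842865 (y = 1/(1/(9958894 + 6393448) + 2*86²) = 1/(1/16352342 + 2*7396) = 1/(1/16352342 + 14792) = 1/(241883842865/16352342) = 16352342/241883842865 ≈ 6.7604e-5)
(3328321/(-4031541))/y = (3328321/(-4031541))/(16352342/241883842865) = (3328321*(-1/4031541))*(241883842865/16352342) = -3328321/4031541*241883842865/16352342 = -805067073768279665/65925137219022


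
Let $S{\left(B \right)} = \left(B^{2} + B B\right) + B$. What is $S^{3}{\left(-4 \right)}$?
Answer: $21952$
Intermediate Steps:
$S{\left(B \right)} = B + 2 B^{2}$ ($S{\left(B \right)} = \left(B^{2} + B^{2}\right) + B = 2 B^{2} + B = B + 2 B^{2}$)
$S^{3}{\left(-4 \right)} = \left(- 4 \left(1 + 2 \left(-4\right)\right)\right)^{3} = \left(- 4 \left(1 - 8\right)\right)^{3} = \left(\left(-4\right) \left(-7\right)\right)^{3} = 28^{3} = 21952$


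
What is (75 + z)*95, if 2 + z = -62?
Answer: 1045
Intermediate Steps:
z = -64 (z = -2 - 62 = -64)
(75 + z)*95 = (75 - 64)*95 = 11*95 = 1045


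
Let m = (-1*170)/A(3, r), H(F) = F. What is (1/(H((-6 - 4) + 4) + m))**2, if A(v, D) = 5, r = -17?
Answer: 1/1600 ≈ 0.00062500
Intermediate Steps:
m = -34 (m = -1*170/5 = -170*1/5 = -34)
(1/(H((-6 - 4) + 4) + m))**2 = (1/(((-6 - 4) + 4) - 34))**2 = (1/((-10 + 4) - 34))**2 = (1/(-6 - 34))**2 = (1/(-40))**2 = (-1/40)**2 = 1/1600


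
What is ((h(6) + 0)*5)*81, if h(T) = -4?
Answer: -1620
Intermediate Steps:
((h(6) + 0)*5)*81 = ((-4 + 0)*5)*81 = -4*5*81 = -20*81 = -1620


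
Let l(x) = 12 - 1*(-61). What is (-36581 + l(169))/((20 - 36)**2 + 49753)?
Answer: -36508/50009 ≈ -0.73003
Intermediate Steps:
l(x) = 73 (l(x) = 12 + 61 = 73)
(-36581 + l(169))/((20 - 36)**2 + 49753) = (-36581 + 73)/((20 - 36)**2 + 49753) = -36508/((-16)**2 + 49753) = -36508/(256 + 49753) = -36508/50009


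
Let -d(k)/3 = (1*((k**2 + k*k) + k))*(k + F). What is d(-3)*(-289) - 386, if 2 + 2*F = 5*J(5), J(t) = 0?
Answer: -52406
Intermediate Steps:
F = -1 (F = -1 + (5*0)/2 = -1 + (1/2)*0 = -1 + 0 = -1)
d(k) = -3*(-1 + k)*(k + 2*k**2) (d(k) = -3*1*((k**2 + k*k) + k)*(k - 1) = -3*1*((k**2 + k**2) + k)*(-1 + k) = -3*1*(2*k**2 + k)*(-1 + k) = -3*1*(k + 2*k**2)*(-1 + k) = -3*(k + 2*k**2)*(-1 + k) = -3*(-1 + k)*(k + 2*k**2))
d(-3)*(-289) - 386 = (3*(-3)*(1 - 3 - 2*(-3)**2))*(-289) - 386 = (3*(-3)*(1 - 3 - 2*9))*(-289) - 386 = (3*(-3)*(1 - 3 - 18))*(-289) - 386 = (3*(-3)*(-20))*(-289) - 386 = 180*(-289) - 386 = -52020 - 386 = -52406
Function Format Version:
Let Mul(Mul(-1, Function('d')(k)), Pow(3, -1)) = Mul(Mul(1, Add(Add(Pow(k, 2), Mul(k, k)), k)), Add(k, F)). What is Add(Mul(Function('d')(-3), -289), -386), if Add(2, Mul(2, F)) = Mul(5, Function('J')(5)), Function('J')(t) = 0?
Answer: -52406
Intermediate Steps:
F = -1 (F = Add(-1, Mul(Rational(1, 2), Mul(5, 0))) = Add(-1, Mul(Rational(1, 2), 0)) = Add(-1, 0) = -1)
Function('d')(k) = Mul(-3, Add(-1, k), Add(k, Mul(2, Pow(k, 2)))) (Function('d')(k) = Mul(-3, Mul(Mul(1, Add(Add(Pow(k, 2), Mul(k, k)), k)), Add(k, -1))) = Mul(-3, Mul(Mul(1, Add(Add(Pow(k, 2), Pow(k, 2)), k)), Add(-1, k))) = Mul(-3, Mul(Mul(1, Add(Mul(2, Pow(k, 2)), k)), Add(-1, k))) = Mul(-3, Mul(Mul(1, Add(k, Mul(2, Pow(k, 2)))), Add(-1, k))) = Mul(-3, Mul(Add(k, Mul(2, Pow(k, 2))), Add(-1, k))) = Mul(-3, Mul(Add(-1, k), Add(k, Mul(2, Pow(k, 2))))) = Mul(-3, Add(-1, k), Add(k, Mul(2, Pow(k, 2)))))
Add(Mul(Function('d')(-3), -289), -386) = Add(Mul(Mul(3, -3, Add(1, -3, Mul(-2, Pow(-3, 2)))), -289), -386) = Add(Mul(Mul(3, -3, Add(1, -3, Mul(-2, 9))), -289), -386) = Add(Mul(Mul(3, -3, Add(1, -3, -18)), -289), -386) = Add(Mul(Mul(3, -3, -20), -289), -386) = Add(Mul(180, -289), -386) = Add(-52020, -386) = -52406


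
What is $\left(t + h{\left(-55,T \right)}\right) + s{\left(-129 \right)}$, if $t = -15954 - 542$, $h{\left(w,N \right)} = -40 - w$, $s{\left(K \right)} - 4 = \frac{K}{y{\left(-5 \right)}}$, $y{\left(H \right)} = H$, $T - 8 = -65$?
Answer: $- \frac{82256}{5} \approx -16451.0$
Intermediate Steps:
$T = -57$ ($T = 8 - 65 = -57$)
$s{\left(K \right)} = 4 - \frac{K}{5}$ ($s{\left(K \right)} = 4 + \frac{K}{-5} = 4 + K \left(- \frac{1}{5}\right) = 4 - \frac{K}{5}$)
$t = -16496$
$\left(t + h{\left(-55,T \right)}\right) + s{\left(-129 \right)} = \left(-16496 - -15\right) + \left(4 - - \frac{129}{5}\right) = \left(-16496 + \left(-40 + 55\right)\right) + \left(4 + \frac{129}{5}\right) = \left(-16496 + 15\right) + \frac{149}{5} = -16481 + \frac{149}{5} = - \frac{82256}{5}$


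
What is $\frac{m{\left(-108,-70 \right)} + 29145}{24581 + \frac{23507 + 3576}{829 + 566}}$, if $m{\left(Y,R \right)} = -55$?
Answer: $\frac{20290275}{17158789} \approx 1.1825$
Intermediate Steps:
$\frac{m{\left(-108,-70 \right)} + 29145}{24581 + \frac{23507 + 3576}{829 + 566}} = \frac{-55 + 29145}{24581 + \frac{23507 + 3576}{829 + 566}} = \frac{29090}{24581 + \frac{27083}{1395}} = \frac{29090}{\frac{34317578}{1395}} = 29090 \cdot \frac{1395}{34317578} = \frac{20290275}{17158789}$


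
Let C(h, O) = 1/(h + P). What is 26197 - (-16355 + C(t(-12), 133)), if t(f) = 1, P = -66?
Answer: 2765881/65 ≈ 42552.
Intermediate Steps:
C(h, O) = 1/(-66 + h) (C(h, O) = 1/(h - 66) = 1/(-66 + h))
26197 - (-16355 + C(t(-12), 133)) = 26197 - (-16355 + 1/(-66 + 1)) = 26197 - (-16355 + 1/(-65)) = 26197 - (-16355 - 1/65) = 26197 - 1*(-1063076/65) = 26197 + 1063076/65 = 2765881/65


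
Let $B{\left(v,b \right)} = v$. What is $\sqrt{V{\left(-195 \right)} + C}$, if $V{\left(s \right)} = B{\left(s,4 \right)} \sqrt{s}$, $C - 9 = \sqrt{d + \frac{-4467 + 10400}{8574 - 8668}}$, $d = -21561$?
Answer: $\frac{\sqrt{79524 - 1723020 i \sqrt{195} + 658 i \sqrt{3899402}}}{94} \approx 35.951 - 35.826 i$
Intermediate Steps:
$C = 9 + \frac{7 i \sqrt{3899402}}{94}$ ($C = 9 + \sqrt{-21561 + \frac{-4467 + 10400}{8574 - 8668}} = 9 + \sqrt{-21561 + \frac{5933}{-94}} = 9 + \sqrt{-21561 + 5933 \left(- \frac{1}{94}\right)} = 9 + \sqrt{-21561 - \frac{5933}{94}} = 9 + \sqrt{- \frac{2032667}{94}} = 9 + \frac{7 i \sqrt{3899402}}{94} \approx 9.0 + 147.05 i$)
$V{\left(s \right)} = s^{\frac{3}{2}}$ ($V{\left(s \right)} = s \sqrt{s} = s^{\frac{3}{2}}$)
$\sqrt{V{\left(-195 \right)} + C} = \sqrt{\left(-195\right)^{\frac{3}{2}} + \left(9 + \frac{7 i \sqrt{3899402}}{94}\right)} = \sqrt{- 195 i \sqrt{195} + \left(9 + \frac{7 i \sqrt{3899402}}{94}\right)} = \sqrt{9 - 195 i \sqrt{195} + \frac{7 i \sqrt{3899402}}{94}}$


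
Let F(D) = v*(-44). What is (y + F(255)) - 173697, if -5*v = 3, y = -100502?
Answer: -1370863/5 ≈ -2.7417e+5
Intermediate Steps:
v = -3/5 (v = -1/5*3 = -3/5 ≈ -0.60000)
F(D) = 132/5 (F(D) = -3/5*(-44) = 132/5)
(y + F(255)) - 173697 = (-100502 + 132/5) - 173697 = -502378/5 - 173697 = -1370863/5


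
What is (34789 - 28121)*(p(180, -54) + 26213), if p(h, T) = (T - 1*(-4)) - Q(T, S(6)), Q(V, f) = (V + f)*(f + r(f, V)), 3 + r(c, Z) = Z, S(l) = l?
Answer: 158131620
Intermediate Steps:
r(c, Z) = -3 + Z
Q(V, f) = (V + f)*(-3 + V + f) (Q(V, f) = (V + f)*(f + (-3 + V)) = (V + f)*(-3 + V + f))
p(h, T) = -14 - 11*T - T*(-3 + T) (p(h, T) = (T - 1*(-4)) - (6**2 + T*6 + T*(-3 + T) + 6*(-3 + T)) = (T + 4) - (36 + 6*T + T*(-3 + T) + (-18 + 6*T)) = (4 + T) - (18 + 12*T + T*(-3 + T)) = (4 + T) + (-18 - 12*T - T*(-3 + T)) = -14 - 11*T - T*(-3 + T))
(34789 - 28121)*(p(180, -54) + 26213) = (34789 - 28121)*((-14 - 1*(-54)**2 - 8*(-54)) + 26213) = 6668*((-14 - 1*2916 + 432) + 26213) = 6668*((-14 - 2916 + 432) + 26213) = 6668*(-2498 + 26213) = 6668*23715 = 158131620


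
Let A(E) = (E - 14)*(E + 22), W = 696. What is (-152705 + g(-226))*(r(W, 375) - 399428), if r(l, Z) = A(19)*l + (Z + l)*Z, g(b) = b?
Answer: -22156184487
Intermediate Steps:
A(E) = (-14 + E)*(22 + E)
r(l, Z) = 205*l + Z*(Z + l) (r(l, Z) = (-308 + 19² + 8*19)*l + (Z + l)*Z = (-308 + 361 + 152)*l + Z*(Z + l) = 205*l + Z*(Z + l))
(-152705 + g(-226))*(r(W, 375) - 399428) = (-152705 - 226)*((375² + 205*696 + 375*696) - 399428) = -152931*((140625 + 142680 + 261000) - 399428) = -152931*(544305 - 399428) = -152931*144877 = -22156184487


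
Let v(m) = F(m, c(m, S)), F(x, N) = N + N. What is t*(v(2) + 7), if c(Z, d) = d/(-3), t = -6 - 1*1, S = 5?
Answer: -77/3 ≈ -25.667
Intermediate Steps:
t = -7 (t = -6 - 1 = -7)
c(Z, d) = -d/3 (c(Z, d) = d*(-1/3) = -d/3)
F(x, N) = 2*N
v(m) = -10/3 (v(m) = 2*(-1/3*5) = 2*(-5/3) = -10/3)
t*(v(2) + 7) = -7*(-10/3 + 7) = -7*11/3 = -77/3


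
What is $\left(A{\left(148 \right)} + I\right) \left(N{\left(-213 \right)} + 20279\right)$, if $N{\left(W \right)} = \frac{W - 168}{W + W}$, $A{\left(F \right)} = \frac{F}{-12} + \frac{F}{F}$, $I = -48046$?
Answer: $- \frac{69196432690}{71} \approx -9.746 \cdot 10^{8}$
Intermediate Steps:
$A{\left(F \right)} = 1 - \frac{F}{12}$ ($A{\left(F \right)} = F \left(- \frac{1}{12}\right) + 1 = - \frac{F}{12} + 1 = 1 - \frac{F}{12}$)
$N{\left(W \right)} = \frac{-168 + W}{2 W}$
$\left(A{\left(148 \right)} + I\right) \left(N{\left(-213 \right)} + 20279\right) = \left(\left(1 - \frac{37}{3}\right) - 48046\right) \left(\frac{-168 - 213}{2 \left(-213\right)} + 20279\right) = \left(\left(1 - \frac{37}{3}\right) - 48046\right) \left(\frac{1}{2} \left(- \frac{1}{213}\right) \left(-381\right) + 20279\right) = \left(- \frac{34}{3} - 48046\right) \left(\frac{127}{142} + 20279\right) = \left(- \frac{144172}{3}\right) \frac{2879745}{142} = - \frac{69196432690}{71}$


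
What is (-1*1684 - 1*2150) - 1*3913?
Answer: -7747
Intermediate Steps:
(-1*1684 - 1*2150) - 1*3913 = (-1684 - 2150) - 3913 = -3834 - 3913 = -7747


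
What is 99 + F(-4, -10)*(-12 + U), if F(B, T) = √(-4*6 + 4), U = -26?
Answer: 99 - 76*I*√5 ≈ 99.0 - 169.94*I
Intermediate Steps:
F(B, T) = 2*I*√5 (F(B, T) = √(-24 + 4) = √(-20) = 2*I*√5)
99 + F(-4, -10)*(-12 + U) = 99 + (2*I*√5)*(-12 - 26) = 99 + (2*I*√5)*(-38) = 99 - 76*I*√5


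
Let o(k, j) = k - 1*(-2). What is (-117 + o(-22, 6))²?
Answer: 18769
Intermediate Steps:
o(k, j) = 2 + k (o(k, j) = k + 2 = 2 + k)
(-117 + o(-22, 6))² = (-117 + (2 - 22))² = (-117 - 20)² = (-137)² = 18769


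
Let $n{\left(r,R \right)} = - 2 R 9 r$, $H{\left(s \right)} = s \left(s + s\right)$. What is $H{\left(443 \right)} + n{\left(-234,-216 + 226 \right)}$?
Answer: $434618$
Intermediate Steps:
$H{\left(s \right)} = 2 s^{2}$ ($H{\left(s \right)} = s 2 s = 2 s^{2}$)
$n{\left(r,R \right)} = - 18 R r$
$H{\left(443 \right)} + n{\left(-234,-216 + 226 \right)} = 2 \cdot 443^{2} - 18 \left(-216 + 226\right) \left(-234\right) = 2 \cdot 196249 - 180 \left(-234\right) = 392498 + 42120 = 434618$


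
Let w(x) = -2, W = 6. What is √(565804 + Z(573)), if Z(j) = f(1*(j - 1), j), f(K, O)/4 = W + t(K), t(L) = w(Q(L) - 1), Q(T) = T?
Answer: 2*√141455 ≈ 752.21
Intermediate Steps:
t(L) = -2
f(K, O) = 16 (f(K, O) = 4*(6 - 2) = 4*4 = 16)
Z(j) = 16
√(565804 + Z(573)) = √(565804 + 16) = √565820 = 2*√141455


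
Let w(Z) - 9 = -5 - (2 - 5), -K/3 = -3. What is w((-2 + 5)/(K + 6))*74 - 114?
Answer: 404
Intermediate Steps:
K = 9 (K = -3*(-3) = 9)
w(Z) = 7 (w(Z) = 9 + (-5 - (2 - 5)) = 9 + (-5 - 1*(-3)) = 9 + (-5 + 3) = 9 - 2 = 7)
w((-2 + 5)/(K + 6))*74 - 114 = 7*74 - 114 = 518 - 114 = 404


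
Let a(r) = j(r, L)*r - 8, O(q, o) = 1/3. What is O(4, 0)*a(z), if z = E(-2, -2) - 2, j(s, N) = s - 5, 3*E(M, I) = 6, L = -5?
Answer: -8/3 ≈ -2.6667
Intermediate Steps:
O(q, o) = ⅓
E(M, I) = 2 (E(M, I) = (⅓)*6 = 2)
j(s, N) = -5 + s
z = 0 (z = 2 - 2 = 0)
a(r) = -8 + r*(-5 + r) (a(r) = (-5 + r)*r - 8 = r*(-5 + r) - 8 = -8 + r*(-5 + r))
O(4, 0)*a(z) = (-8 + 0*(-5 + 0))/3 = (-8 + 0*(-5))/3 = (-8 + 0)/3 = (⅓)*(-8) = -8/3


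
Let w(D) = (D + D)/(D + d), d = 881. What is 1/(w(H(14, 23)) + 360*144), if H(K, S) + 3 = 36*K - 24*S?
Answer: 415/21513549 ≈ 1.9290e-5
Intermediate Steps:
H(K, S) = -3 - 24*S + 36*K (H(K, S) = -3 + (36*K - 24*S) = -3 + (-24*S + 36*K) = -3 - 24*S + 36*K)
w(D) = 2*D/(881 + D) (w(D) = (D + D)/(D + 881) = (2*D)/(881 + D) = 2*D/(881 + D))
1/(w(H(14, 23)) + 360*144) = 1/(2*(-3 - 24*23 + 36*14)/(881 + (-3 - 24*23 + 36*14)) + 360*144) = 1/(2*(-3 - 552 + 504)/(881 + (-3 - 552 + 504)) + 51840) = 1/(2*(-51)/(881 - 51) + 51840) = 1/(2*(-51)/830 + 51840) = 1/(2*(-51)*(1/830) + 51840) = 1/(-51/415 + 51840) = 1/(21513549/415) = 415/21513549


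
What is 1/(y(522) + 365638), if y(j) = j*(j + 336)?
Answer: 1/813514 ≈ 1.2292e-6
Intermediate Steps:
y(j) = j*(336 + j)
1/(y(522) + 365638) = 1/(522*(336 + 522) + 365638) = 1/(522*858 + 365638) = 1/(447876 + 365638) = 1/813514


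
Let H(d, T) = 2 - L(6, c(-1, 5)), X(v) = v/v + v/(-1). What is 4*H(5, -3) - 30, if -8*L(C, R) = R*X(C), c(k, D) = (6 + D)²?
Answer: -649/2 ≈ -324.50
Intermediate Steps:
X(v) = 1 - v (X(v) = 1 + v*(-1) = 1 - v)
L(C, R) = -R*(1 - C)/8
H(d, T) = -589/8 (H(d, T) = 2 - (6 + 5)²*(-1 + 6)/8 = 2 - 11²*5/8 = 2 - 121*5/8 = 2 - 1*605/8 = 2 - 605/8 = -589/8)
4*H(5, -3) - 30 = 4*(-589/8) - 30 = -589/2 - 30 = -649/2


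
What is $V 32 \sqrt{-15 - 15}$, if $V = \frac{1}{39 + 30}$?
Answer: $\frac{32 i \sqrt{30}}{69} \approx 2.5402 i$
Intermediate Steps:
$V = \frac{1}{69} \approx 0.014493$
$V 32 \sqrt{-15 - 15} = \frac{1}{69} \cdot 32 \sqrt{-15 - 15} = \frac{32 \sqrt{-30}}{69} = \frac{32 i \sqrt{30}}{69}$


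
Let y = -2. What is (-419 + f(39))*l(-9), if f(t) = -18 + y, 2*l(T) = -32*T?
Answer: -63216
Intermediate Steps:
l(T) = -16*T (l(T) = (-32*T)/2 = -16*T)
f(t) = -20 (f(t) = -18 - 2 = -20)
(-419 + f(39))*l(-9) = (-419 - 20)*(-16*(-9)) = -439*144 = -63216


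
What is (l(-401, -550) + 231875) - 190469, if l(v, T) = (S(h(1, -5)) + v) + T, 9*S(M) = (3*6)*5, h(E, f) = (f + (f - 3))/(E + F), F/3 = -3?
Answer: 40465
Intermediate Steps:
F = -9 (F = 3*(-3) = -9)
h(E, f) = (-3 + 2*f)/(-9 + E) (h(E, f) = (f + (f - 3))/(E - 9) = (f + (-3 + f))/(-9 + E) = (-3 + 2*f)/(-9 + E))
S(M) = 10 (S(M) = ((3*6)*5)/9 = (18*5)/9 = (⅑)*90 = 10)
l(v, T) = 10 + T + v (l(v, T) = (10 + v) + T = 10 + T + v)
(l(-401, -550) + 231875) - 190469 = ((10 - 550 - 401) + 231875) - 190469 = (-941 + 231875) - 190469 = 230934 - 190469 = 40465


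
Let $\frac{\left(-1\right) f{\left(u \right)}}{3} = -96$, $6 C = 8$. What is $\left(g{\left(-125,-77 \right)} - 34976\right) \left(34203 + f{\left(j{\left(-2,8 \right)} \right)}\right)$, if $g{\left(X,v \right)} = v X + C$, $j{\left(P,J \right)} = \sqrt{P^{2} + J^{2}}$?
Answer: $-874335353$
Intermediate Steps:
$C = \frac{4}{3}$ ($C = \frac{1}{6} \cdot 8 = \frac{4}{3} \approx 1.3333$)
$j{\left(P,J \right)} = \sqrt{J^{2} + P^{2}}$
$f{\left(u \right)} = 288$ ($f{\left(u \right)} = \left(-3\right) \left(-96\right) = 288$)
$g{\left(X,v \right)} = \frac{4}{3} + X v$ ($g{\left(X,v \right)} = v X + \frac{4}{3} = X v + \frac{4}{3} = \frac{4}{3} + X v$)
$\left(g{\left(-125,-77 \right)} - 34976\right) \left(34203 + f{\left(j{\left(-2,8 \right)} \right)}\right) = \left(\left(\frac{4}{3} - -9625\right) - 34976\right) \left(34203 + 288\right) = \left(\left(\frac{4}{3} + 9625\right) - 34976\right) 34491 = \left(\frac{28879}{3} - 34976\right) 34491 = \left(- \frac{76049}{3}\right) 34491 = -874335353$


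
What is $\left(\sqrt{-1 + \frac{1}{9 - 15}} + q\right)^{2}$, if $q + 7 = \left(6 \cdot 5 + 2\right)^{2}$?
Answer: $\frac{\left(6102 + i \sqrt{42}\right)^{2}}{36} \approx 1.0343 \cdot 10^{6} + 2197.0 i$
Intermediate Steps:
$q = 1017$ ($q = -7 + \left(6 \cdot 5 + 2\right)^{2} = -7 + \left(30 + 2\right)^{2} = -7 + 32^{2} = -7 + 1024 = 1017$)
$\left(\sqrt{-1 + \frac{1}{9 - 15}} + q\right)^{2} = \left(\sqrt{-1 + \frac{1}{9 - 15}} + 1017\right)^{2} = \left(\sqrt{-1 + \frac{1}{-6}} + 1017\right)^{2} = \left(\sqrt{-1 - \frac{1}{6}} + 1017\right)^{2} = \left(\sqrt{- \frac{7}{6}} + 1017\right)^{2} = \left(\frac{i \sqrt{42}}{6} + 1017\right)^{2} = \left(1017 + \frac{i \sqrt{42}}{6}\right)^{2}$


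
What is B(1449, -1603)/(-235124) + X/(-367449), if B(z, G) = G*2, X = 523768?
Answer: -60986192869/43198039338 ≈ -1.4118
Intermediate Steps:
B(z, G) = 2*G
B(1449, -1603)/(-235124) + X/(-367449) = (2*(-1603))/(-235124) + 523768/(-367449) = -3206*(-1/235124) + 523768*(-1/367449) = 1603/117562 - 523768/367449 = -60986192869/43198039338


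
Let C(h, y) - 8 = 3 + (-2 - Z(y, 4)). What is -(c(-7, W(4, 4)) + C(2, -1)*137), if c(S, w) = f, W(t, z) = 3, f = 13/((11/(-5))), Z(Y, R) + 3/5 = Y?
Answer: -79546/55 ≈ -1446.3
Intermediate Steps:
Z(Y, R) = -⅗ + Y
f = -65/11 (f = 13/((11*(-⅕))) = 13/(-11/5) = 13*(-5/11) = -65/11 ≈ -5.9091)
c(S, w) = -65/11
C(h, y) = 48/5 - y (C(h, y) = 8 + (3 + (-2 - (-⅗ + y))) = 8 + (3 + (-2 + (⅗ - y))) = 8 + (3 + (-7/5 - y)) = 8 + (8/5 - y) = 48/5 - y)
-(c(-7, W(4, 4)) + C(2, -1)*137) = -(-65/11 + (48/5 - 1*(-1))*137) = -(-65/11 + (48/5 + 1)*137) = -(-65/11 + (53/5)*137) = -(-65/11 + 7261/5) = -1*79546/55 = -79546/55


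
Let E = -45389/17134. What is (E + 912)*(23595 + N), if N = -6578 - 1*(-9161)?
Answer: 203937339891/8567 ≈ 2.3805e+7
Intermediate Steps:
E = -45389/17134 (E = -45389*1/17134 = -45389/17134 ≈ -2.6491)
N = 2583 (N = -6578 + 9161 = 2583)
(E + 912)*(23595 + N) = (-45389/17134 + 912)*(23595 + 2583) = (15580819/17134)*26178 = 203937339891/8567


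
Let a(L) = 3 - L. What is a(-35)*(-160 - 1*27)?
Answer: -7106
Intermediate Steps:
a(-35)*(-160 - 1*27) = (3 - 1*(-35))*(-160 - 1*27) = (3 + 35)*(-160 - 27) = 38*(-187) = -7106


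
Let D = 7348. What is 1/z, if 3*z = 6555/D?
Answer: 7348/2185 ≈ 3.3629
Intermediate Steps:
z = 2185/7348 (z = (6555/7348)/3 = (6555*(1/7348))/3 = (⅓)*(6555/7348) = 2185/7348 ≈ 0.29736)
1/z = 1/(2185/7348) = 7348/2185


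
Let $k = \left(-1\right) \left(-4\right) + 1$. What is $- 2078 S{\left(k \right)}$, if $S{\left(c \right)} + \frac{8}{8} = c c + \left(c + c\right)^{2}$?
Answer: $-257672$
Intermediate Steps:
$k = 5$ ($k = 4 + 1 = 5$)
$S{\left(c \right)} = -1 + 5 c^{2}$ ($S{\left(c \right)} = -1 + \left(c c + \left(c + c\right)^{2}\right) = -1 + \left(c^{2} + \left(2 c\right)^{2}\right) = -1 + \left(c^{2} + 4 c^{2}\right) = -1 + 5 c^{2}$)
$- 2078 S{\left(k \right)} = - 2078 \left(-1 + 5 \cdot 5^{2}\right) = - 2078 \left(-1 + 5 \cdot 25\right) = - 2078 \left(-1 + 125\right) = \left(-2078\right) 124 = -257672$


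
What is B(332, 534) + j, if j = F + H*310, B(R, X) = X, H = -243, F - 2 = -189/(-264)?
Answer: -6581809/88 ≈ -74793.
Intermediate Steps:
F = 239/88 (F = 2 - 189/(-264) = 2 - 189*(-1/264) = 2 + 63/88 = 239/88 ≈ 2.7159)
j = -6628801/88 (j = 239/88 - 243*310 = 239/88 - 75330 = -6628801/88 ≈ -75327.)
B(332, 534) + j = 534 - 6628801/88 = -6581809/88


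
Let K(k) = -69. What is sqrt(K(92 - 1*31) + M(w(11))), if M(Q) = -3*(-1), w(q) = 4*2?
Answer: I*sqrt(66) ≈ 8.124*I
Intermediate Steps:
w(q) = 8
M(Q) = 3
sqrt(K(92 - 1*31) + M(w(11))) = sqrt(-69 + 3) = sqrt(-66) = I*sqrt(66)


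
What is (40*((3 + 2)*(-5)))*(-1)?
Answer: 1000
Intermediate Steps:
(40*((3 + 2)*(-5)))*(-1) = (40*(5*(-5)))*(-1) = (40*(-25))*(-1) = -1000*(-1) = 1000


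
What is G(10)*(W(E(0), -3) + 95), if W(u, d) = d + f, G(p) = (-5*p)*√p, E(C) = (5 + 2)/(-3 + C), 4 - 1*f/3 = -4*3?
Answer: -7000*√10 ≈ -22136.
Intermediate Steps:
f = 48 (f = 12 - (-12)*3 = 12 - 3*(-12) = 12 + 36 = 48)
E(C) = 7/(-3 + C)
G(p) = -5*p^(3/2)
W(u, d) = 48 + d (W(u, d) = d + 48 = 48 + d)
G(10)*(W(E(0), -3) + 95) = (-50*√10)*((48 - 3) + 95) = (-50*√10)*(45 + 95) = -50*√10*140 = -7000*√10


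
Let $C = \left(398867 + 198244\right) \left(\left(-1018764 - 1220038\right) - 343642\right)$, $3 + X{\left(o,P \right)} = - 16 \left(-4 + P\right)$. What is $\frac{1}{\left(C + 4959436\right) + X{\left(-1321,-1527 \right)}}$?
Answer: $- \frac{1}{1542000735355} \approx -6.4851 \cdot 10^{-13}$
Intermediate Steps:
$X{\left(o,P \right)} = 61 - 16 P$ ($X{\left(o,P \right)} = -3 - 16 \left(-4 + P\right) = -3 - \left(-64 + 16 P\right) = 61 - 16 P$)
$C = -1542005719284$ ($C = 597111 \left(-2238802 - 343642\right) = 597111 \left(-2582444\right) = -1542005719284$)
$\frac{1}{\left(C + 4959436\right) + X{\left(-1321,-1527 \right)}} = \frac{1}{\left(-1542005719284 + 4959436\right) + \left(61 - -24432\right)} = \frac{1}{-1542000759848 + \left(61 + 24432\right)} = \frac{1}{-1542000759848 + 24493} = \frac{1}{-1542000735355} = - \frac{1}{1542000735355}$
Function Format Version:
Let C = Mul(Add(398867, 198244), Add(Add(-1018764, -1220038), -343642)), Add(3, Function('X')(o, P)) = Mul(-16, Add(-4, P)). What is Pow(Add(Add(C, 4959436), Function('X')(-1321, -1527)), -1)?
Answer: Rational(-1, 1542000735355) ≈ -6.4851e-13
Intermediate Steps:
Function('X')(o, P) = Add(61, Mul(-16, P)) (Function('X')(o, P) = Add(-3, Mul(-16, Add(-4, P))) = Add(-3, Add(64, Mul(-16, P))) = Add(61, Mul(-16, P)))
C = -1542005719284 (C = Mul(597111, Add(-2238802, -343642)) = Mul(597111, -2582444) = -1542005719284)
Pow(Add(Add(C, 4959436), Function('X')(-1321, -1527)), -1) = Pow(Add(Add(-1542005719284, 4959436), Add(61, Mul(-16, -1527))), -1) = Pow(Add(-1542000759848, Add(61, 24432)), -1) = Pow(Add(-1542000759848, 24493), -1) = Pow(-1542000735355, -1) = Rational(-1, 1542000735355)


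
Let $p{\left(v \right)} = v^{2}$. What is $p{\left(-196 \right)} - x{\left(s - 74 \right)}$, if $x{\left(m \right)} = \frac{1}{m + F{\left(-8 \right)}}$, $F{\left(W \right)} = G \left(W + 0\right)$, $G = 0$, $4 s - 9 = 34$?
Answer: $\frac{9719252}{253} \approx 38416.0$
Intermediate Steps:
$s = \frac{43}{4}$ ($s = \frac{9}{4} + \frac{1}{4} \cdot 34 = \frac{9}{4} + \frac{17}{2} = \frac{43}{4} \approx 10.75$)
$F{\left(W \right)} = 0$ ($F{\left(W \right)} = 0 \left(W + 0\right) = 0 W = 0$)
$x{\left(m \right)} = \frac{1}{m}$ ($x{\left(m \right)} = \frac{1}{m + 0} = \frac{1}{m}$)
$p{\left(-196 \right)} - x{\left(s - 74 \right)} = \left(-196\right)^{2} - \frac{1}{\frac{43}{4} - 74} = 38416 - \frac{1}{\frac{43}{4} - 74} = 38416 - \frac{1}{- \frac{253}{4}} = 38416 - - \frac{4}{253} = 38416 + \frac{4}{253} = \frac{9719252}{253}$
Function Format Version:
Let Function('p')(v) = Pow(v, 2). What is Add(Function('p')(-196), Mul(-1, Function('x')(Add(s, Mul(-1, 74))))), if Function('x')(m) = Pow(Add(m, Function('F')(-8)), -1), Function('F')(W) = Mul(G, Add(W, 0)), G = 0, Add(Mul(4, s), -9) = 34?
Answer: Rational(9719252, 253) ≈ 38416.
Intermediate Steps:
s = Rational(43, 4) (s = Add(Rational(9, 4), Mul(Rational(1, 4), 34)) = Add(Rational(9, 4), Rational(17, 2)) = Rational(43, 4) ≈ 10.750)
Function('F')(W) = 0 (Function('F')(W) = Mul(0, Add(W, 0)) = Mul(0, W) = 0)
Function('x')(m) = Pow(m, -1) (Function('x')(m) = Pow(Add(m, 0), -1) = Pow(m, -1))
Add(Function('p')(-196), Mul(-1, Function('x')(Add(s, Mul(-1, 74))))) = Add(Pow(-196, 2), Mul(-1, Pow(Add(Rational(43, 4), Mul(-1, 74)), -1))) = Add(38416, Mul(-1, Pow(Add(Rational(43, 4), -74), -1))) = Add(38416, Mul(-1, Pow(Rational(-253, 4), -1))) = Add(38416, Mul(-1, Rational(-4, 253))) = Add(38416, Rational(4, 253)) = Rational(9719252, 253)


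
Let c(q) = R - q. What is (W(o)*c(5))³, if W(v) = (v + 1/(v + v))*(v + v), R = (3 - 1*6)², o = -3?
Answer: 438976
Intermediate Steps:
R = 9 (R = (3 - 6)² = (-3)² = 9)
c(q) = 9 - q
W(v) = 2*v*(v + 1/(2*v)) (W(v) = (v + 1/(2*v))*(2*v) = 2*v*(v + 1/(2*v)))
(W(o)*c(5))³ = ((1 + 2*(-3)²)*(9 - 1*5))³ = ((1 + 2*9)*(9 - 5))³ = ((1 + 18)*4)³ = (19*4)³ = 76³ = 438976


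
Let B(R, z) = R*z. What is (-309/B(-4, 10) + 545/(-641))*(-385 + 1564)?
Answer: 207821151/25640 ≈ 8105.4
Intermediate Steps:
(-309/B(-4, 10) + 545/(-641))*(-385 + 1564) = (-309/((-4*10)) + 545/(-641))*(-385 + 1564) = (-309/(-40) + 545*(-1/641))*1179 = (-309*(-1/40) - 545/641)*1179 = (309/40 - 545/641)*1179 = (176269/25640)*1179 = 207821151/25640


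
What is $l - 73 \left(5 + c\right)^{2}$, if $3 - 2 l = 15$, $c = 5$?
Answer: $-7306$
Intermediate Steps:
$l = -6$ ($l = \frac{3}{2} - \frac{15}{2} = -6$)
$l - 73 \left(5 + c\right)^{2} = -6 - 73 \left(5 + 5\right)^{2} = -6 - 73 \cdot 10^{2} = -6 - 7300 = -7306$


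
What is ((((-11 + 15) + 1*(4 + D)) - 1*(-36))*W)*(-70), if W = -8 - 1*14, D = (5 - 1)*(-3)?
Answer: 49280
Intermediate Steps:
D = -12 (D = 4*(-3) = -12)
W = -22 (W = -8 - 14 = -22)
((((-11 + 15) + 1*(4 + D)) - 1*(-36))*W)*(-70) = ((((-11 + 15) + 1*(4 - 12)) - 1*(-36))*(-22))*(-70) = (((4 + 1*(-8)) + 36)*(-22))*(-70) = (((4 - 8) + 36)*(-22))*(-70) = ((-4 + 36)*(-22))*(-70) = (32*(-22))*(-70) = -704*(-70) = 49280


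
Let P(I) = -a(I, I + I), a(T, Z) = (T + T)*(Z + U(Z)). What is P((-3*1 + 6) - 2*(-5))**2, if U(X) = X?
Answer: 1827904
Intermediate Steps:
a(T, Z) = 4*T*Z (a(T, Z) = (T + T)*(Z + Z) = (2*T)*(2*Z) = 4*T*Z)
P(I) = -8*I**2 (P(I) = -4*I*(I + I) = -4*I*2*I = -8*I**2)
P((-3*1 + 6) - 2*(-5))**2 = (-8*((-3*1 + 6) - 2*(-5))**2)**2 = (-8*((-3 + 6) + 10)**2)**2 = (-8*(3 + 10)**2)**2 = (-8*13**2)**2 = (-8*169)**2 = (-1352)**2 = 1827904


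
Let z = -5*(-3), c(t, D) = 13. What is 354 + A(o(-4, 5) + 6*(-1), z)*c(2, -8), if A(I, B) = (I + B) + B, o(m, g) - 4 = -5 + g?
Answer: 718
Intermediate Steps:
o(m, g) = -1 + g (o(m, g) = 4 + (-5 + g) = -1 + g)
z = 15
A(I, B) = I + 2*B (A(I, B) = (B + I) + B = I + 2*B)
354 + A(o(-4, 5) + 6*(-1), z)*c(2, -8) = 354 + (((-1 + 5) + 6*(-1)) + 2*15)*13 = 354 + ((4 - 6) + 30)*13 = 354 + (-2 + 30)*13 = 354 + 28*13 = 354 + 364 = 718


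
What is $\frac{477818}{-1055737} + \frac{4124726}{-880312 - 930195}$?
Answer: $- \frac{5219718686788}{1911419228659} \approx -2.7308$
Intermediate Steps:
$\frac{477818}{-1055737} + \frac{4124726}{-880312 - 930195} = 477818 \left(- \frac{1}{1055737}\right) + \frac{4124726}{-1810507} = - \frac{477818}{1055737} + 4124726 \left(- \frac{1}{1810507}\right) = - \frac{477818}{1055737} - \frac{4124726}{1810507} = - \frac{5219718686788}{1911419228659}$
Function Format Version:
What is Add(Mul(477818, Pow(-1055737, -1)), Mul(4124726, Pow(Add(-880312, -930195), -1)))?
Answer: Rational(-5219718686788, 1911419228659) ≈ -2.7308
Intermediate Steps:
Add(Mul(477818, Pow(-1055737, -1)), Mul(4124726, Pow(Add(-880312, -930195), -1))) = Add(Mul(477818, Rational(-1, 1055737)), Mul(4124726, Pow(-1810507, -1))) = Add(Rational(-477818, 1055737), Mul(4124726, Rational(-1, 1810507))) = Add(Rational(-477818, 1055737), Rational(-4124726, 1810507)) = Rational(-5219718686788, 1911419228659)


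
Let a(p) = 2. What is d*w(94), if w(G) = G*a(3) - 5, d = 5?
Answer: 915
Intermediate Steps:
w(G) = -5 + 2*G (w(G) = G*2 - 5 = 2*G - 5 = -5 + 2*G)
d*w(94) = 5*(-5 + 2*94) = 5*(-5 + 188) = 5*183 = 915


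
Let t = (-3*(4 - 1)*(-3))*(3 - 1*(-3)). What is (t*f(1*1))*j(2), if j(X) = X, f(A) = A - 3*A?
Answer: -648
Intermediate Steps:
f(A) = -2*A
t = 162 (t = (-3*3*(-3))*(3 + 3) = -9*(-3)*6 = 27*6 = 162)
(t*f(1*1))*j(2) = (162*(-2))*2 = -324*2 = -648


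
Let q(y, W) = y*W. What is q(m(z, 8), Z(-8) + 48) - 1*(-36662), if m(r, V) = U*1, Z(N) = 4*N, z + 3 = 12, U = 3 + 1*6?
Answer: 36806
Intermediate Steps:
U = 9 (U = 3 + 6 = 9)
z = 9 (z = -3 + 12 = 9)
m(r, V) = 9 (m(r, V) = 9*1 = 9)
q(y, W) = W*y
q(m(z, 8), Z(-8) + 48) - 1*(-36662) = (4*(-8) + 48)*9 - 1*(-36662) = (-32 + 48)*9 + 36662 = 16*9 + 36662 = 144 + 36662 = 36806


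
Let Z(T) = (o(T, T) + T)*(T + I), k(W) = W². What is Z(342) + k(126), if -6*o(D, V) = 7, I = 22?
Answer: 419818/3 ≈ 1.3994e+5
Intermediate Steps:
o(D, V) = -7/6 (o(D, V) = -⅙*7 = -7/6)
Z(T) = (22 + T)*(-7/6 + T) (Z(T) = (-7/6 + T)*(T + 22) = (-7/6 + T)*(22 + T) = (22 + T)*(-7/6 + T))
Z(342) + k(126) = (-77/3 + 342² + (125/6)*342) + 126² = (-77/3 + 116964 + 7125) + 15876 = 372190/3 + 15876 = 419818/3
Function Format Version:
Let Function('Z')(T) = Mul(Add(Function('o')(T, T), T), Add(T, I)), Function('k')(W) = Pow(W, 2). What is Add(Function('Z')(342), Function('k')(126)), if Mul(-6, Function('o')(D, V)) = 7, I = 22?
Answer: Rational(419818, 3) ≈ 1.3994e+5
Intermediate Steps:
Function('o')(D, V) = Rational(-7, 6) (Function('o')(D, V) = Mul(Rational(-1, 6), 7) = Rational(-7, 6))
Function('Z')(T) = Mul(Add(22, T), Add(Rational(-7, 6), T)) (Function('Z')(T) = Mul(Add(Rational(-7, 6), T), Add(T, 22)) = Mul(Add(Rational(-7, 6), T), Add(22, T)) = Mul(Add(22, T), Add(Rational(-7, 6), T)))
Add(Function('Z')(342), Function('k')(126)) = Add(Add(Rational(-77, 3), Pow(342, 2), Mul(Rational(125, 6), 342)), Pow(126, 2)) = Add(Add(Rational(-77, 3), 116964, 7125), 15876) = Add(Rational(372190, 3), 15876) = Rational(419818, 3)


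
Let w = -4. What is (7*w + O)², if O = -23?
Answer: 2601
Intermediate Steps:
(7*w + O)² = (7*(-4) - 23)² = (-28 - 23)² = (-51)² = 2601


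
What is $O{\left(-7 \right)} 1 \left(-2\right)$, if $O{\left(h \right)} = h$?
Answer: $14$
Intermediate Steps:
$O{\left(-7 \right)} 1 \left(-2\right) = - 7 \cdot 1 \left(-2\right) = \left(-7\right) \left(-2\right) = 14$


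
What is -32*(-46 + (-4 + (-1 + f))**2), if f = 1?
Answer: 960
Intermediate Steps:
-32*(-46 + (-4 + (-1 + f))**2) = -32*(-46 + (-4 + (-1 + 1))**2) = -32*(-46 + (-4 + 0)**2) = -32*(-46 + (-4)**2) = -32*(-46 + 16) = -32*(-30) = 960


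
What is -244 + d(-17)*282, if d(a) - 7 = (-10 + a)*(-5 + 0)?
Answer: 39800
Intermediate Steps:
d(a) = 57 - 5*a (d(a) = 7 + (-10 + a)*(-5 + 0) = 7 + (-10 + a)*(-5) = 7 + (50 - 5*a) = 57 - 5*a)
-244 + d(-17)*282 = -244 + (57 - 5*(-17))*282 = -244 + (57 + 85)*282 = -244 + 142*282 = -244 + 40044 = 39800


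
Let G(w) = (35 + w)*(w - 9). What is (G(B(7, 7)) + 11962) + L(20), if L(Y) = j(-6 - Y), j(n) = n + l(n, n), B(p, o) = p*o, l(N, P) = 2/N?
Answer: 198847/13 ≈ 15296.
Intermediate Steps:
B(p, o) = o*p
j(n) = n + 2/n
G(w) = (-9 + w)*(35 + w) (G(w) = (35 + w)*(-9 + w) = (-9 + w)*(35 + w))
L(Y) = -6 - Y + 2/(-6 - Y) (L(Y) = (-6 - Y) + 2/(-6 - Y) = -6 - Y + 2/(-6 - Y))
(G(B(7, 7)) + 11962) + L(20) = ((-315 + (7*7)² + 26*(7*7)) + 11962) + (-6 - 1*20 - 2/(6 + 20)) = ((-315 + 49² + 26*49) + 11962) + (-6 - 20 - 2/26) = ((-315 + 2401 + 1274) + 11962) + (-6 - 20 - 2*1/26) = (3360 + 11962) + (-6 - 20 - 1/13) = 15322 - 339/13 = 198847/13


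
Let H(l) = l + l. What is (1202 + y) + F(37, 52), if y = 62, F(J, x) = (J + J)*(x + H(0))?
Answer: 5112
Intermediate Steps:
H(l) = 2*l
F(J, x) = 2*J*x (F(J, x) = (J + J)*(x + 2*0) = (2*J)*(x + 0) = (2*J)*x = 2*J*x)
(1202 + y) + F(37, 52) = (1202 + 62) + 2*37*52 = 1264 + 3848 = 5112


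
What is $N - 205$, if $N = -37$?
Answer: $-242$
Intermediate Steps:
$N - 205 = -37 - 205 = -242$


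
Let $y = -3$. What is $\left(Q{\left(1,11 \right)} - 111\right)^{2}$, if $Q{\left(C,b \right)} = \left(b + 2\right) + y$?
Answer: $10201$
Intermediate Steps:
$Q{\left(C,b \right)} = -1 + b$ ($Q{\left(C,b \right)} = \left(b + 2\right) - 3 = \left(2 + b\right) - 3 = -1 + b$)
$\left(Q{\left(1,11 \right)} - 111\right)^{2} = \left(\left(-1 + 11\right) - 111\right)^{2} = \left(10 - 111\right)^{2} = \left(-101\right)^{2} = 10201$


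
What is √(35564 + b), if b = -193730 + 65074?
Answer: 74*I*√17 ≈ 305.11*I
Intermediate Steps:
b = -128656
√(35564 + b) = √(35564 - 128656) = √(-93092) = 74*I*√17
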